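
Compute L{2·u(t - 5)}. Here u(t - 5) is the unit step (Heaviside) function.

2*exp(-5*s)/s

By the second shifting theorem, L{u(t - c)·g(t - c)} = e^(-cs)·H(s) with c = 5 and H(s) = L{g(t)}.
L{2} = 2/s.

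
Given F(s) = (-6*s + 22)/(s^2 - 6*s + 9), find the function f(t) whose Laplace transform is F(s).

f(t) = 4*t*exp(3*t) - 6*exp(3*t)

Factor the denominator: s^2 - 6*s + 9 = (s - 3)^2.
Partial fraction decomposition gives [-6/(s - 3)] + [4/(s - 3)^2].
Invert each term: -6/(s - 3) ↔ -6e^(3t); 4/(s - 3)^2 ↔ 4t·e^(3t).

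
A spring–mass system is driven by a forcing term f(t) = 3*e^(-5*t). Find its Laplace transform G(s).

L{3} = 3/s.
By the first shifting theorem, multiplying by e^(-5t) replaces s with s + 5.

G(s) = 3/(s + 5)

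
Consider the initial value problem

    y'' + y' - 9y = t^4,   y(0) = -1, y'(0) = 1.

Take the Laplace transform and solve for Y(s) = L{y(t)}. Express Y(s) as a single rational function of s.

Y(s) = (-s^6 + 24)/(s^7 + s^6 - 9*s^5)

Transform both sides with L{·}.
Using L{y''} = s^2 Y - s·y(0) - y'(0) and L{y'} = sY - y(0), with y(0) = -1, y'(0) = 1, the left side becomes (s^2 + s - 9)Y - (-s).
The right side is L{t^4} = 24/s^5.
So (s^2 + s - 9)Y = 24/s^5 + (-s).
Divide through and combine into a single rational function.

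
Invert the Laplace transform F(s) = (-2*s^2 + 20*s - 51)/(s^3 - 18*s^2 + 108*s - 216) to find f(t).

f(t) = -3*t^2*exp(6*t)/2 - 4*t*exp(6*t) - 2*exp(6*t)

Factor the denominator: s^3 - 18*s^2 + 108*s - 216 = (s - 6)^3.
Partial fraction decomposition gives [-2/(s - 6)] + [-4/(s - 6)^2] + [-3/(s - 6)^3].
Invert each term: -2/(s - 6) ↔ -2e^(6t); -4/(s - 6)^2 ↔ -4t·e^(6t); -3/(s - 6)^3 ↔ (-3/2)t^2·e^(6t).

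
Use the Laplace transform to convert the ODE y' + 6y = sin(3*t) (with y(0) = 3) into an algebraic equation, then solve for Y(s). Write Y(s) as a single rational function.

Take the Laplace transform of both sides.
The derivative rules (L{y'} = sY - y(0) = sY - 3) turn the left side into (s + 6)Y - (3).
The right side is L{sin(3*t)} = 3/(s^2 + 9).
So (s + 6)Y = 3/(s^2 + 9) + (3).
Isolate Y and clear denominators.

Y(s) = (3*s^2 + 30)/(s^3 + 6*s^2 + 9*s + 54)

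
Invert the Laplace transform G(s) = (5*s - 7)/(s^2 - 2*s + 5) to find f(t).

Complete the square in the denominator: s^2 - 2*s + 5 = (s - 1)^2 + 2^2.
Split the numerator to match: 5*s - 7 = 5·(s - 1) - 1·2.
Invert each term: 5·(s - 1)/((s - 1)^2 + 4) ↔ 5e^(t)cos(2t); -1·2/((s - 1)^2 + 4) ↔ -e^(t)sin(2t).

f(t) = -exp(t)*sin(2*t) + 5*exp(t)*cos(2*t)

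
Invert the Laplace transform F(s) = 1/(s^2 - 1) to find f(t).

Since L{sinh(t)} = 1/(s^2 - 1), the inverse is sinh(t).

f(t) = sinh(t)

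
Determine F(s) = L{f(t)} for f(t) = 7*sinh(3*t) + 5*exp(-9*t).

Apply the Laplace transform termwise.
(5)·[L{e^(-9t)} = 1/(s + 9)]; (7)·[L{sinh(3t)} = 3/(s^2 - 9)].

F(s) = 21/(s^2 - 9) + 5/(s + 9)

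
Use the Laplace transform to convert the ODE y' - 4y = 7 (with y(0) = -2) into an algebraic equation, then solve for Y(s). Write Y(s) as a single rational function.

Y(s) = (-2*s + 7)/(s^2 - 4*s)

Take the Laplace transform of both sides.
With L{y'} = sY - y(0) = sY - (-2): the LHS transforms to (s - 4)Y - (-2).
The right side is L{7} = 7/s.
So (s - 4)Y = 7/s + (-2).
Solve for Y(s) and write it as one ratio of polynomials.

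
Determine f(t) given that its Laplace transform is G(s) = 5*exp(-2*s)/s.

f(t) = Heaviside(t - 2)*(5)

The factor e^(-2s) signals a time shift by c = 2 (second shifting theorem).
L{5} = 5/s, so L^-1{5/s} = 5.
Hence the inverse is u(t - 2) times that function evaluated at t - 2.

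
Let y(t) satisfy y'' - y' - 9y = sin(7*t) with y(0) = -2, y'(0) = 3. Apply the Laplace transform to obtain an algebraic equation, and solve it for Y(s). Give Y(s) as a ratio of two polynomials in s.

Transform both sides with L{·}.
With L{y''} = s^2 Y - s·y(0) - y'(0) and L{y'} = sY - y(0), with y(0) = -2, y'(0) = 3: the LHS transforms to (s^2 - s - 9)Y - (-2*s + 5).
The right side is L{sin(7*t)} = 7/(s^2 + 49).
So (s^2 - s - 9)Y = 7/(s^2 + 49) + (-2*s + 5).
Divide through and combine into a single rational function.

Y(s) = (-2*s^3 + 5*s^2 - 98*s + 252)/(s^4 - s^3 + 40*s^2 - 49*s - 441)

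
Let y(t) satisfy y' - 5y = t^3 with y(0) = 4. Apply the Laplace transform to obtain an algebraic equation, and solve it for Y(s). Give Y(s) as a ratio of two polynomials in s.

Y(s) = (4*s^4 + 6)/(s^5 - 5*s^4)

Take the Laplace transform of both sides.
With L{y'} = sY - y(0) = sY - 4: the LHS transforms to (s - 5)Y - (4).
The right side is L{t^3} = 6/s^4.
So (s - 5)Y = 6/s^4 + (4).
Divide through and combine into a single rational function.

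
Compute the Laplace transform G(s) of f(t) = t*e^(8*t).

G(s) = (s - 8)^(-2)

L{t} = 1!/s^2 = 1/s^2.
By the first shifting theorem, multiplying by e^(8t) replaces s with s - 8.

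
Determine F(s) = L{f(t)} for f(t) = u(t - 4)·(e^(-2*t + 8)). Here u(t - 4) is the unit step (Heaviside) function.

By the second shifting theorem, L{u(t - c)·g(t - c)} = e^(-cs)·G(s) with c = 4 and G(s) = L{g(t)}.
L{e^(-2t)} = 1/(s + 2).

F(s) = exp(-4*s)/(s + 2)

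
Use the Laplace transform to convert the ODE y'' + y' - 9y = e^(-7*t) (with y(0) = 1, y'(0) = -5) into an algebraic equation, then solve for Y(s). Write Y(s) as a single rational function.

Laplace-transform each side.
The derivative rules (L{y''} = s^2 Y - s·y(0) - y'(0) and L{y'} = sY - y(0), with y(0) = 1, y'(0) = -5) turn the left side into (s^2 + s - 9)Y - (s - 4).
The right side is L{e^(-7*t)} = 1/(s + 7).
So (s^2 + s - 9)Y = 1/(s + 7) + (s - 4).
Solve for Y(s) and write it as one ratio of polynomials.

Y(s) = (s^2 + 3*s - 27)/(s^3 + 8*s^2 - 2*s - 63)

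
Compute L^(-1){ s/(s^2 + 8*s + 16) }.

Factor the denominator: s^2 + 8*s + 16 = (s + 4)^2.
Partial fraction decomposition gives [1/(s + 4)] + [-4/(s + 4)^2].
Invert each term: 1/(s + 4) ↔ e^(-4t); -4/(s + 4)^2 ↔ -4t·e^(-4t).

-4*t*exp(-4*t) + exp(-4*t)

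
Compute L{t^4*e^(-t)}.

24/(s + 1)^5

L{t^4} = 4!/s^5 = 24/s^5.
By the first shifting theorem, multiplying by e^(-t) replaces s with s + 1.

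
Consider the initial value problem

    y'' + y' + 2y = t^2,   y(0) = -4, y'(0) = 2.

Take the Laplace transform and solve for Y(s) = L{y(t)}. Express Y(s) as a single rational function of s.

Y(s) = (-4*s^4 - 2*s^3 + 2)/(s^5 + s^4 + 2*s^3)

Transform both sides with L{·}.
Using L{y''} = s^2 Y - s·y(0) - y'(0) and L{y'} = sY - y(0), with y(0) = -4, y'(0) = 2, the left side becomes (s^2 + s + 2)Y - (-4*s - 2).
The right side is L{t^2} = 2/s^3.
So (s^2 + s + 2)Y = 2/s^3 + (-4*s - 2).
Divide through and combine into a single rational function.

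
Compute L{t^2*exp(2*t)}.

2/(s - 2)^3

L{e^(2t)} = 1/(s - 2).
Then apply L{t^2·g(t)} = (-1)^2 d^2/ds^2[H(s)] with H(s) = 1/(s - 2):
differentiating 2 times and applying the sign gives 2/(s - 2)^3.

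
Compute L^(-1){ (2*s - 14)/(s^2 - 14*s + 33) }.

2*exp(7*t)*cosh(4*t)

Rewrite the denominator: s^2 - 14*s + 33 = (s - 7)^2 - 16.
The form in (s - 7) signals a first-shifting-theorem factor e^(7t).
Since L{cosh(4t)} = s/(s^2 - 16), the inverse is e^(7*t)*cosh(4*t), scaled by 2.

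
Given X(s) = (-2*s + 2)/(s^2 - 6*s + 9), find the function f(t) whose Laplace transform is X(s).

Factor the denominator: s^2 - 6*s + 9 = (s - 3)^2.
Partial fraction decomposition gives [-2/(s - 3)] + [-4/(s - 3)^2].
Invert each term: -2/(s - 3) ↔ -2e^(3t); -4/(s - 3)^2 ↔ -4t·e^(3t).

f(t) = -4*t*exp(3*t) - 2*exp(3*t)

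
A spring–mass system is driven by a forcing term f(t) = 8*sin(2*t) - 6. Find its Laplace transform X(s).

By linearity of the Laplace transform, transform each term separately.
L{-6} = -6/s; (8)·[L{sin(2t)} = 2/(s^2 + 4)].

X(s) = 16/(s^2 + 4) - 6/s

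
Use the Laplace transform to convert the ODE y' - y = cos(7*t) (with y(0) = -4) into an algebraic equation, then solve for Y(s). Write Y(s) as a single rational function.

Y(s) = (-4*s^2 + s - 196)/(s^3 - s^2 + 49*s - 49)

Apply the Laplace transform to the equation.
The derivative rules (L{y'} = sY - y(0) = sY - (-4)) turn the left side into (s - 1)Y - (-4).
The right side is L{cos(7*t)} = s/(s^2 + 49).
So (s - 1)Y = s/(s^2 + 49) + (-4).
Solve for Y(s) and write it as one ratio of polynomials.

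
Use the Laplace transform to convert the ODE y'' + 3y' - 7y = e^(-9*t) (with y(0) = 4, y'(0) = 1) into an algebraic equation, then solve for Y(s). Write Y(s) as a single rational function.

Take the Laplace transform of both sides.
With L{y''} = s^2 Y - s·y(0) - y'(0) and L{y'} = sY - y(0), with y(0) = 4, y'(0) = 1: the LHS transforms to (s^2 + 3*s - 7)Y - (4*s + 13).
The right side is L{e^(-9*t)} = 1/(s + 9).
So (s^2 + 3*s - 7)Y = 1/(s + 9) + (4*s + 13).
Divide through and combine into a single rational function.

Y(s) = (4*s^2 + 49*s + 118)/(s^3 + 12*s^2 + 20*s - 63)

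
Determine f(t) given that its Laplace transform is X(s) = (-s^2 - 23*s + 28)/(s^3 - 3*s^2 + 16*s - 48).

Factor the denominator: s^3 - 3*s^2 + 16*s - 48 = (s - 3)*(s^2 + 16).
Partial fraction decomposition gives [-2/(s - 3)] + [s/(s^2 + 16)] + [-20/(s^2 + 16)].
Invert each term: -2/(s - 3) ↔ -2e^(3t); 1·s/(s^2 + 16) ↔ cos(4t); -5·4/(s^2 + 16) ↔ -5sin(4t).

f(t) = -2*exp(3*t) - 5*sin(4*t) + cos(4*t)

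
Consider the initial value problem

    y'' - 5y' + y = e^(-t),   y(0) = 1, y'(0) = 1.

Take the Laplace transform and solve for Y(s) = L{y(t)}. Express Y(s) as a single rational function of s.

Y(s) = (s^2 - 3*s - 3)/(s^3 - 4*s^2 - 4*s + 1)

Apply the Laplace transform to the equation.
Using L{y''} = s^2 Y - s·y(0) - y'(0) and L{y'} = sY - y(0), with y(0) = 1, y'(0) = 1, the left side becomes (s^2 - 5*s + 1)Y - (s - 4).
The right side is L{e^(-t)} = 1/(s + 1).
So (s^2 - 5*s + 1)Y = 1/(s + 1) + (s - 4).
Solve for Y(s) and write it as one ratio of polynomials.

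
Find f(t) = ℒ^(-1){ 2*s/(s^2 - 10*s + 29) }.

Complete the square in the denominator: s^2 - 10*s + 29 = (s - 5)^2 + 2^2.
Split the numerator to match: 2*s = 2·(s - 5) + 5·2.
Invert each term: 2·(s - 5)/((s - 5)^2 + 4) ↔ 2e^(5t)cos(2t); 5·2/((s - 5)^2 + 4) ↔ 5e^(5t)sin(2t).

f(t) = 5*exp(5*t)*sin(2*t) + 2*exp(5*t)*cos(2*t)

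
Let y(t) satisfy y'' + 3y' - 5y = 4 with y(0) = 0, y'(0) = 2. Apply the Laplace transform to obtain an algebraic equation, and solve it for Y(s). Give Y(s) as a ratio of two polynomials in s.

Transform both sides with L{·}.
Using L{y''} = s^2 Y - s·y(0) - y'(0) and L{y'} = sY - y(0), with y(0) = 0, y'(0) = 2, the left side becomes (s^2 + 3*s - 5)Y - (2).
The right side is L{4} = 4/s.
So (s^2 + 3*s - 5)Y = 4/s + (2).
Isolate Y and clear denominators.

Y(s) = (2*s + 4)/(s^3 + 3*s^2 - 5*s)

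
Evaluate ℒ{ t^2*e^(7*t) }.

L{e^(7t)} = 1/(s - 7).
Then apply L{t^2·g(t)} = (-1)^2 d^2/ds^2[G(s)] with G(s) = 1/(s - 7):
differentiating 2 times and applying the sign gives 2/(s - 7)^3.

2/(s - 7)^3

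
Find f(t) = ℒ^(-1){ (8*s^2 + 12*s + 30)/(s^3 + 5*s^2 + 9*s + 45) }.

f(t) = -sin(3*t) + 3*cos(3*t) + 5*exp(-5*t)

Factor the denominator: s^3 + 5*s^2 + 9*s + 45 = (s + 5)*(s^2 + 9).
Partial fraction decomposition gives [5/(s + 5)] + [3*s/(s^2 + 9)] + [-3/(s^2 + 9)].
Invert each term: 5/(s + 5) ↔ 5e^(-5t); 3·s/(s^2 + 9) ↔ 3cos(3t); -1·3/(s^2 + 9) ↔ -sin(3t).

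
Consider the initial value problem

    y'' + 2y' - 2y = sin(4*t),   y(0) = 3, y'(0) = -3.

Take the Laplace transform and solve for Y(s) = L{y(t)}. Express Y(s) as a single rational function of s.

Apply the Laplace transform to the equation.
With L{y''} = s^2 Y - s·y(0) - y'(0) and L{y'} = sY - y(0), with y(0) = 3, y'(0) = -3: the LHS transforms to (s^2 + 2*s - 2)Y - (3*s + 3).
The right side is L{sin(4*t)} = 4/(s^2 + 16).
So (s^2 + 2*s - 2)Y = 4/(s^2 + 16) + (3*s + 3).
Isolate Y and clear denominators.

Y(s) = (3*s^3 + 3*s^2 + 48*s + 52)/(s^4 + 2*s^3 + 14*s^2 + 32*s - 32)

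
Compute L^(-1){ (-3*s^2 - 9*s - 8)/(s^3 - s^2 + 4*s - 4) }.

-4*exp(t) - 4*sin(2*t) + cos(2*t)

Factor the denominator: s^3 - s^2 + 4*s - 4 = (s - 1)*(s^2 + 4).
Partial fraction decomposition gives [-4/(s - 1)] + [s/(s^2 + 4)] + [-8/(s^2 + 4)].
Invert each term: -4/(s - 1) ↔ -4e^(t); 1·s/(s^2 + 4) ↔ cos(2t); -4·2/(s^2 + 4) ↔ -4sin(2t).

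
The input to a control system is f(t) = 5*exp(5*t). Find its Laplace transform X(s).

L{5} = 5/s.
By the first shifting theorem, multiplying by e^(5t) replaces s with s - 5.

X(s) = 5/(s - 5)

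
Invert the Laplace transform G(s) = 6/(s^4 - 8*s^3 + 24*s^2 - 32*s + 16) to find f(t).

Rewrite the denominator: s^4 - 8*s^3 + 24*s^2 - 32*s + 16 = (s - 2)^4.
The form in (s - 2) signals a first-shifting-theorem factor e^(2t).
Since L{t^3} = 3!/s^4 = 6/s^4, the inverse is t^3*exp(2*t).

f(t) = t^3*exp(2*t)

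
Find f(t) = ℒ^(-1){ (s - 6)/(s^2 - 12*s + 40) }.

f(t) = exp(6*t)*cos(2*t)

Rewrite the denominator: s^2 - 12*s + 40 = (s - 6)^2 + 4.
The form in (s - 6) signals a first-shifting-theorem factor e^(6t).
Since L{cos(2t)} = s/(s^2 + 4), the inverse is e^(6*t)*cos(2*t).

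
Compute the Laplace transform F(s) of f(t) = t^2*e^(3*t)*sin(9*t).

L{sin(9t)} = 9/(s^2 + 81).
Multiplying by e^(3t) shifts s → s - 3, so L{e^(3*t)*sin(9*t)} = 9/((s - 3)^2 + 81).
Then apply L{t^2·g(t)} = (-1)^2 d^2/ds^2[G(s)] with G(s) = 9/((s - 3)^2 + 81):
differentiating 2 times and applying the sign gives 54*(s^2 - 6*s - 18)/(s^2 - 6*s + 90)^3.

F(s) = 54*(s^2 - 6*s - 18)/(s^2 - 6*s + 90)^3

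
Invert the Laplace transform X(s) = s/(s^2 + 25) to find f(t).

f(t) = cos(5*t)

Since L{cos(5t)} = s/(s^2 + 25), the inverse is cos(5*t).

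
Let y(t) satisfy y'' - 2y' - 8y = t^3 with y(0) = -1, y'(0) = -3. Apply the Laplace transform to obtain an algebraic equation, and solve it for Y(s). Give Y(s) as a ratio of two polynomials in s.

Y(s) = (-s^5 - s^4 + 6)/(s^6 - 2*s^5 - 8*s^4)

Transform both sides with L{·}.
With L{y''} = s^2 Y - s·y(0) - y'(0) and L{y'} = sY - y(0), with y(0) = -1, y'(0) = -3: the LHS transforms to (s^2 - 2*s - 8)Y - (-s - 1).
The right side is L{t^3} = 6/s^4.
So (s^2 - 2*s - 8)Y = 6/s^4 + (-s - 1).
Isolate Y and clear denominators.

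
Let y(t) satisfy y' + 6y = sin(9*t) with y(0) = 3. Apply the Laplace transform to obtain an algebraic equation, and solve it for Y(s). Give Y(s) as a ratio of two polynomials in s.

Take the Laplace transform of both sides.
With L{y'} = sY - y(0) = sY - 3: the LHS transforms to (s + 6)Y - (3).
The right side is L{sin(9*t)} = 9/(s^2 + 81).
So (s + 6)Y = 9/(s^2 + 81) + (3).
Isolate Y and clear denominators.

Y(s) = (3*s^2 + 252)/(s^3 + 6*s^2 + 81*s + 486)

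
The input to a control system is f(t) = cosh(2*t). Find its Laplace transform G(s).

L{cosh(2t)} = s/(s^2 - 4).

G(s) = s/(s^2 - 4)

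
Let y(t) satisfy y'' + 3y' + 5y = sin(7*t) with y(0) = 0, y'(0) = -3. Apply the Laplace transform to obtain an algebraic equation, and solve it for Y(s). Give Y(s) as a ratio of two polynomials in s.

Y(s) = (-3*s^2 - 140)/(s^4 + 3*s^3 + 54*s^2 + 147*s + 245)

Take the Laplace transform of both sides.
The derivative rules (L{y''} = s^2 Y - s·y(0) - y'(0) and L{y'} = sY - y(0), with y(0) = 0, y'(0) = -3) turn the left side into (s^2 + 3*s + 5)Y - (-3).
The right side is L{sin(7*t)} = 7/(s^2 + 49).
So (s^2 + 3*s + 5)Y = 7/(s^2 + 49) + (-3).
Solve for Y(s) and write it as one ratio of polynomials.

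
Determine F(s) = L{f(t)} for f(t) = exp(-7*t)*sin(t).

F(s) = 1/((s + 7)^2 + 1)

L{sin(t)} = 1/(s^2 + 1).
By the first shifting theorem, multiplying by e^(-7t) replaces s with s + 7.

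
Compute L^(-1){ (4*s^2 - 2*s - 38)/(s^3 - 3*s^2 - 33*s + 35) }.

Factor the denominator: s^3 - 3*s^2 - 33*s + 35 = (s - 7)*(s - 1)*(s + 5).
Partial fraction decomposition gives [1/(s + 5)] + [1/(s - 1)] + [2/(s - 7)].
Invert each term: 1/(s + 5) ↔ e^(-5t); 1/(s - 1) ↔ e^(t); 2/(s - 7) ↔ 2e^(7t).

2*exp(7*t) + exp(t) + exp(-5*t)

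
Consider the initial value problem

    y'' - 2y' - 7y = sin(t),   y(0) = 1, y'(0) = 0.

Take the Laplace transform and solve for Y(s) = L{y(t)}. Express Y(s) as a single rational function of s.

Y(s) = (s^3 - 2*s^2 + s - 1)/(s^4 - 2*s^3 - 6*s^2 - 2*s - 7)

Take the Laplace transform of both sides.
Using L{y''} = s^2 Y - s·y(0) - y'(0) and L{y'} = sY - y(0), with y(0) = 1, y'(0) = 0, the left side becomes (s^2 - 2*s - 7)Y - (s - 2).
The right side is L{sin(t)} = 1/(s^2 + 1).
So (s^2 - 2*s - 7)Y = 1/(s^2 + 1) + (s - 2).
Isolate Y and clear denominators.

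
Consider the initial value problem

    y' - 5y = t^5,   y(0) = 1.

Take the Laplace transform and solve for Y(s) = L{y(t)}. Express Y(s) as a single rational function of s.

Y(s) = (s^6 + 120)/(s^7 - 5*s^6)

Take the Laplace transform of both sides.
With L{y'} = sY - y(0) = sY - 1: the LHS transforms to (s - 5)Y - (1).
The right side is L{t^5} = 120/s^6.
So (s - 5)Y = 120/s^6 + (1).
Solve for Y(s) and write it as one ratio of polynomials.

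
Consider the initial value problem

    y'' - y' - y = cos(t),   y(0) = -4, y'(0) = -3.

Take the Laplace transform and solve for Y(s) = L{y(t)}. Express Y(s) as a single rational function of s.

Take the Laplace transform of both sides.
The derivative rules (L{y''} = s^2 Y - s·y(0) - y'(0) and L{y'} = sY - y(0), with y(0) = -4, y'(0) = -3) turn the left side into (s^2 - s - 1)Y - (-4*s + 1).
The right side is L{cos(t)} = s/(s^2 + 1).
So (s^2 - s - 1)Y = s/(s^2 + 1) + (-4*s + 1).
Isolate Y and clear denominators.

Y(s) = (-4*s^3 + s^2 - 3*s + 1)/(s^4 - s^3 - s - 1)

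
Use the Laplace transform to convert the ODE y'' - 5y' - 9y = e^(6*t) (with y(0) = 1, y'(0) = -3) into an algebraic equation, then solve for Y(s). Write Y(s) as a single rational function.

Apply the Laplace transform to the equation.
With L{y''} = s^2 Y - s·y(0) - y'(0) and L{y'} = sY - y(0), with y(0) = 1, y'(0) = -3: the LHS transforms to (s^2 - 5*s - 9)Y - (s - 8).
The right side is L{e^(6*t)} = 1/(s - 6).
So (s^2 - 5*s - 9)Y = 1/(s - 6) + (s - 8).
Solve for Y(s) and write it as one ratio of polynomials.

Y(s) = (s^2 - 14*s + 49)/(s^3 - 11*s^2 + 21*s + 54)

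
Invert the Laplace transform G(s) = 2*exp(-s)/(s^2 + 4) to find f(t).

The factor e^(-s) signals a time shift by c = 1 (second shifting theorem).
L{sin(2t)} = 2/(s^2 + 4), so L^-1{2/(s^2 + 4)} = sin(2*t).
Hence the inverse is u(t - 1) times that function evaluated at t - 1.

f(t) = Heaviside(t - 1)*(sin(2*t - 2))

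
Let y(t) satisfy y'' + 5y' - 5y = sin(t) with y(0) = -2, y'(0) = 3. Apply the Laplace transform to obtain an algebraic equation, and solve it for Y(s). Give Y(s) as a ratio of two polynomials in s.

Y(s) = (-2*s^3 - 7*s^2 - 2*s - 6)/(s^4 + 5*s^3 - 4*s^2 + 5*s - 5)

Take the Laplace transform of both sides.
Using L{y''} = s^2 Y - s·y(0) - y'(0) and L{y'} = sY - y(0), with y(0) = -2, y'(0) = 3, the left side becomes (s^2 + 5*s - 5)Y - (-2*s - 7).
The right side is L{sin(t)} = 1/(s^2 + 1).
So (s^2 + 5*s - 5)Y = 1/(s^2 + 1) + (-2*s - 7).
Isolate Y and clear denominators.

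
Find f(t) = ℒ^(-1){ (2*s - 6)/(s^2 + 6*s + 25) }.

Complete the square in the denominator: s^2 + 6*s + 25 = (s + 3)^2 + 4^2.
Split the numerator to match: 2*s - 6 = 2·(s + 3) - 3·4.
Invert each term: 2·(s + 3)/((s + 3)^2 + 16) ↔ 2e^(-3t)cos(4t); -3·4/((s + 3)^2 + 16) ↔ -3e^(-3t)sin(4t).

f(t) = -3*exp(-3*t)*sin(4*t) + 2*exp(-3*t)*cos(4*t)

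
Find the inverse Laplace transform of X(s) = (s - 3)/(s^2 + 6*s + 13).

Complete the square in the denominator: s^2 + 6*s + 13 = (s + 3)^2 + 2^2.
Split the numerator to match: s - 3 = 1·(s + 3) - 3·2.
Invert each term: 1·(s + 3)/((s + 3)^2 + 4) ↔ e^(-3t)cos(2t); -3·2/((s + 3)^2 + 4) ↔ -3e^(-3t)sin(2t).

-3*exp(-3*t)*sin(2*t) + exp(-3*t)*cos(2*t)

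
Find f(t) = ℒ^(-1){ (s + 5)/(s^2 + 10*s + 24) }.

f(t) = exp(-5*t)*cosh(t)

Rewrite the denominator: s^2 + 10*s + 24 = (s + 5)^2 - 1.
The form in (s + 5) signals a first-shifting-theorem factor e^(-5t).
Since L{cosh(t)} = s/(s^2 - 1), the inverse is e^(-5*t)*cosh(t).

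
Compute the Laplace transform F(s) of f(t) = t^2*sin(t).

L{sin(t)} = 1/(s^2 + 1).
Then apply L{t^2·g(t)} = (-1)^2 d^2/ds^2[G(s)] with G(s) = 1/(s^2 + 1):
differentiating 2 times and applying the sign gives 2*(3*s^2 - 1)/(s^2 + 1)^3.

F(s) = 2*(3*s^2 - 1)/(s^2 + 1)^3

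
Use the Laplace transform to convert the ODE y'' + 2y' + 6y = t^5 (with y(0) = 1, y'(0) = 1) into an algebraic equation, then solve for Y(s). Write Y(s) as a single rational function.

Transform both sides with L{·}.
With L{y''} = s^2 Y - s·y(0) - y'(0) and L{y'} = sY - y(0), with y(0) = 1, y'(0) = 1: the LHS transforms to (s^2 + 2*s + 6)Y - (s + 3).
The right side is L{t^5} = 120/s^6.
So (s^2 + 2*s + 6)Y = 120/s^6 + (s + 3).
Solve for Y(s) and write it as one ratio of polynomials.

Y(s) = (s^7 + 3*s^6 + 120)/(s^8 + 2*s^7 + 6*s^6)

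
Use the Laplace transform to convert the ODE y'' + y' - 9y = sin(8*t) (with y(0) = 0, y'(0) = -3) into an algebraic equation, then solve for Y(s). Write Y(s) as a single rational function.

Take the Laplace transform of both sides.
With L{y''} = s^2 Y - s·y(0) - y'(0) and L{y'} = sY - y(0), with y(0) = 0, y'(0) = -3: the LHS transforms to (s^2 + s - 9)Y - (-3).
The right side is L{sin(8*t)} = 8/(s^2 + 64).
So (s^2 + s - 9)Y = 8/(s^2 + 64) + (-3).
Divide through and combine into a single rational function.

Y(s) = (-3*s^2 - 184)/(s^4 + s^3 + 55*s^2 + 64*s - 576)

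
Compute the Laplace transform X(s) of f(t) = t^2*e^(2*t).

X(s) = 2/(s - 2)^3

L{e^(2t)} = 1/(s - 2).
Then apply L{t^2·g(t)} = (-1)^2 d^2/ds^2[G(s)] with G(s) = 1/(s - 2):
differentiating 2 times and applying the sign gives 2/(s - 2)^3.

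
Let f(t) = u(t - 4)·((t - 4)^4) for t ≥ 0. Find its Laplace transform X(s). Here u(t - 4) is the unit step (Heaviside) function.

By the second shifting theorem, L{u(t - c)·g(t - c)} = e^(-cs)·G(s) with c = 4 and G(s) = L{g(t)}.
L{t^4} = 4!/s^5 = 24/s^5.

X(s) = 24*exp(-4*s)/s^5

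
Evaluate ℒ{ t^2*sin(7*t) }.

14*(3*s^2 - 49)/(s^2 + 49)^3

L{sin(7t)} = 7/(s^2 + 49).
Then apply L{t^2·g(t)} = (-1)^2 d^2/ds^2[H(s)] with H(s) = 7/(s^2 + 49):
differentiating 2 times and applying the sign gives 14*(3*s^2 - 49)/(s^2 + 49)^3.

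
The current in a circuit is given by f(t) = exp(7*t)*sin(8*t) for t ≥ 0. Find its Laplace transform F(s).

F(s) = 8/((s - 7)^2 + 64)

L{sin(8t)} = 8/(s^2 + 64).
By the first shifting theorem, multiplying by e^(7t) replaces s with s - 7.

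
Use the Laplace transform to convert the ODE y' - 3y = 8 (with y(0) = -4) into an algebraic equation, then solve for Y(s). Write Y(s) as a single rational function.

Y(s) = (-4*s + 8)/(s^2 - 3*s)

Apply the Laplace transform to the equation.
With L{y'} = sY - y(0) = sY - (-4): the LHS transforms to (s - 3)Y - (-4).
The right side is L{8} = 8/s.
So (s - 3)Y = 8/s + (-4).
Divide through and combine into a single rational function.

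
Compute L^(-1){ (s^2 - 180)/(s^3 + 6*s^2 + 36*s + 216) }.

-3*sin(6*t) + 3*cos(6*t) - 2*exp(-6*t)

Factor the denominator: s^3 + 6*s^2 + 36*s + 216 = (s + 6)*(s^2 + 36).
Partial fraction decomposition gives [-2/(s + 6)] + [3*s/(s^2 + 36)] + [-18/(s^2 + 36)].
Invert each term: -2/(s + 6) ↔ -2e^(-6t); 3·s/(s^2 + 36) ↔ 3cos(6t); -3·6/(s^2 + 36) ↔ -3sin(6t).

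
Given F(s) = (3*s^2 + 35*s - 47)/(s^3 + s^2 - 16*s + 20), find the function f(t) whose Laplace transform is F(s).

f(t) = 5*t*exp(2*t) + 6*exp(2*t) - 3*exp(-5*t)

Factor the denominator: s^3 + s^2 - 16*s + 20 = (s - 2)^2*(s + 5).
Partial fraction decomposition gives [6/(s - 2)] + [5/(s - 2)^2] + [-3/(s + 5)].
Invert each term: 6/(s - 2) ↔ 6e^(2t); 5/(s - 2)^2 ↔ 5t·e^(2t); -3/(s + 5) ↔ -3e^(-5t).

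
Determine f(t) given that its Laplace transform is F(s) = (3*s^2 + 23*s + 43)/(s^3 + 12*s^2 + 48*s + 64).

f(t) = -t^2*exp(-4*t)/2 - t*exp(-4*t) + 3*exp(-4*t)

Factor the denominator: s^3 + 12*s^2 + 48*s + 64 = (s + 4)^3.
Partial fraction decomposition gives [3/(s + 4)] + [-1/(s + 4)^2] + [-1/(s + 4)^3].
Invert each term: 3/(s + 4) ↔ 3e^(-4t); -1/(s + 4)^2 ↔ -t·e^(-4t); -1/(s + 4)^3 ↔ (-1/2)t^2·e^(-4t).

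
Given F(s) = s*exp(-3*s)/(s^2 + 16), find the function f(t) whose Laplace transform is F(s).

The factor e^(-3s) signals a time shift by c = 3 (second shifting theorem).
L{cos(4t)} = s/(s^2 + 16), so L^-1{s/(s^2 + 16)} = cos(4*t).
Hence the inverse is u(t - 3) times that function evaluated at t - 3.

f(t) = Heaviside(t - 3)*(cos(4*t - 12))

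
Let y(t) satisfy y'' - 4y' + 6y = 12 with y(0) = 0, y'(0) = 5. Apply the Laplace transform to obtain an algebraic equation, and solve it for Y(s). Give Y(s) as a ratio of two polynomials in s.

Y(s) = (5*s + 12)/(s^3 - 4*s^2 + 6*s)

Apply the Laplace transform to the equation.
The derivative rules (L{y''} = s^2 Y - s·y(0) - y'(0) and L{y'} = sY - y(0), with y(0) = 0, y'(0) = 5) turn the left side into (s^2 - 4*s + 6)Y - (5).
The right side is L{12} = 12/s.
So (s^2 - 4*s + 6)Y = 12/s + (5).
Isolate Y and clear denominators.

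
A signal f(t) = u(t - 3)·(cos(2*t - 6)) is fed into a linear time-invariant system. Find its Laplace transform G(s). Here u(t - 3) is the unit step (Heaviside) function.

By the second shifting theorem, L{u(t - c)·g(t - c)} = e^(-cs)·H(s) with c = 3 and H(s) = L{g(t)}.
L{cos(2t)} = s/(s^2 + 4).

G(s) = s*exp(-3*s)/(s^2 + 4)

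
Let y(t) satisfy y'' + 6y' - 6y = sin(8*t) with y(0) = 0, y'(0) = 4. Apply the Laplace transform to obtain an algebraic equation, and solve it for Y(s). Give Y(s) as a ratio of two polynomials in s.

Y(s) = (4*s^2 + 264)/(s^4 + 6*s^3 + 58*s^2 + 384*s - 384)

Laplace-transform each side.
Using L{y''} = s^2 Y - s·y(0) - y'(0) and L{y'} = sY - y(0), with y(0) = 0, y'(0) = 4, the left side becomes (s^2 + 6*s - 6)Y - (4).
The right side is L{sin(8*t)} = 8/(s^2 + 64).
So (s^2 + 6*s - 6)Y = 8/(s^2 + 64) + (4).
Solve for Y(s) and write it as one ratio of polynomials.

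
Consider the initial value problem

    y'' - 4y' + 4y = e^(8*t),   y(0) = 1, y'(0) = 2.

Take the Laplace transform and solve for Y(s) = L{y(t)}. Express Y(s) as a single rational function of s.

Apply the Laplace transform to the equation.
Using L{y''} = s^2 Y - s·y(0) - y'(0) and L{y'} = sY - y(0), with y(0) = 1, y'(0) = 2, the left side becomes (s^2 - 4*s + 4)Y - (s - 2).
The right side is L{e^(8*t)} = 1/(s - 8).
So (s^2 - 4*s + 4)Y = 1/(s - 8) + (s - 2).
Isolate Y and clear denominators.

Y(s) = (s^2 - 10*s + 17)/(s^3 - 12*s^2 + 36*s - 32)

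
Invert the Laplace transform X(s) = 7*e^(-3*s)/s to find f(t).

The factor e^(-3s) signals a time shift by c = 3 (second shifting theorem).
L{7} = 7/s, so L^-1{7/s} = 7.
Hence the inverse is u(t - 3) times that function evaluated at t - 3.

f(t) = Heaviside(t - 3)*(7)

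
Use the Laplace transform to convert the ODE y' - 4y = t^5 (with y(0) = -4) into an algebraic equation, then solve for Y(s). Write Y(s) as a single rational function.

Apply the Laplace transform to the equation.
The derivative rules (L{y'} = sY - y(0) = sY - (-4)) turn the left side into (s - 4)Y - (-4).
The right side is L{t^5} = 120/s^6.
So (s - 4)Y = 120/s^6 + (-4).
Divide through and combine into a single rational function.

Y(s) = (-4*s^6 + 120)/(s^7 - 4*s^6)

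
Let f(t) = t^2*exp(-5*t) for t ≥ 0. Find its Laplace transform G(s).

G(s) = 2/(s + 5)^3

L{t^2} = 2!/s^3 = 2/s^3.
By the first shifting theorem, multiplying by e^(-5t) replaces s with s + 5.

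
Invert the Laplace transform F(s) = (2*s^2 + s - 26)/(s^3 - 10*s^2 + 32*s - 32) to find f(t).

f(t) = 5*t*exp(4*t) + 6*exp(4*t) - 4*exp(2*t)

Factor the denominator: s^3 - 10*s^2 + 32*s - 32 = (s - 4)^2*(s - 2).
Partial fraction decomposition gives [6/(s - 4)] + [5/(s - 4)^2] + [-4/(s - 2)].
Invert each term: 6/(s - 4) ↔ 6e^(4t); 5/(s - 4)^2 ↔ 5t·e^(4t); -4/(s - 2) ↔ -4e^(2t).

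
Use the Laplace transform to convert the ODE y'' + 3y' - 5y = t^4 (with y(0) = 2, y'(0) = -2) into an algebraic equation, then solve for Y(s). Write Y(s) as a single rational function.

Y(s) = (2*s^6 + 4*s^5 + 24)/(s^7 + 3*s^6 - 5*s^5)

Laplace-transform each side.
Using L{y''} = s^2 Y - s·y(0) - y'(0) and L{y'} = sY - y(0), with y(0) = 2, y'(0) = -2, the left side becomes (s^2 + 3*s - 5)Y - (2*s + 4).
The right side is L{t^4} = 24/s^5.
So (s^2 + 3*s - 5)Y = 24/s^5 + (2*s + 4).
Isolate Y and clear denominators.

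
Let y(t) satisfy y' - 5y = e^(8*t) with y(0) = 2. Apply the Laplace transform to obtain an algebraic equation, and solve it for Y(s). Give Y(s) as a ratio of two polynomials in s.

Apply the Laplace transform to the equation.
Using L{y'} = sY - y(0) = sY - 2, the left side becomes (s - 5)Y - (2).
The right side is L{e^(8*t)} = 1/(s - 8).
So (s - 5)Y = 1/(s - 8) + (2).
Isolate Y and clear denominators.

Y(s) = (2*s - 15)/(s^2 - 13*s + 40)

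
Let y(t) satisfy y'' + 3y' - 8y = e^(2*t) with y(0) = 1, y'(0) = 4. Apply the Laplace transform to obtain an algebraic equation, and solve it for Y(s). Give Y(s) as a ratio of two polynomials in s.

Apply the Laplace transform to the equation.
Using L{y''} = s^2 Y - s·y(0) - y'(0) and L{y'} = sY - y(0), with y(0) = 1, y'(0) = 4, the left side becomes (s^2 + 3*s - 8)Y - (s + 7).
The right side is L{e^(2*t)} = 1/(s - 2).
So (s^2 + 3*s - 8)Y = 1/(s - 2) + (s + 7).
Isolate Y and clear denominators.

Y(s) = (s^2 + 5*s - 13)/(s^3 + s^2 - 14*s + 16)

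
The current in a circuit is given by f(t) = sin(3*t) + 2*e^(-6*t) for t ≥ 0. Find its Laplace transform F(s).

F(s) = 3/(s^2 + 9) + 2/(s + 6)

By linearity of the Laplace transform, transform each term separately.
L{sin(3t)} = 3/(s^2 + 9); (2)·[L{e^(-6t)} = 1/(s + 6)].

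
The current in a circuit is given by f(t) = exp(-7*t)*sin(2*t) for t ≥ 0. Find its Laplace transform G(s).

G(s) = 2/((s + 7)^2 + 4)

L{sin(2t)} = 2/(s^2 + 4).
By the first shifting theorem, multiplying by e^(-7t) replaces s with s + 7.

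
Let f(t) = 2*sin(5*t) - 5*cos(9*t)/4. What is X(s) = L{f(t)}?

Apply the Laplace transform termwise.
(-5/4)·[L{cos(9t)} = s/(s^2 + 81)]; (2)·[L{sin(5t)} = 5/(s^2 + 25)].

X(s) = -5*s/(4*(s^2 + 81)) + 10/(s^2 + 25)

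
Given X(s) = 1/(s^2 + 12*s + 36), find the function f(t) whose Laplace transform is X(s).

f(t) = t*exp(-6*t)

Rewrite the denominator: s^2 + 12*s + 36 = (s + 6)^2.
The form in (s + 6) signals a first-shifting-theorem factor e^(-6t).
Since L{t} = 1!/s^2 = 1/s^2, the inverse is t*e^(-6*t).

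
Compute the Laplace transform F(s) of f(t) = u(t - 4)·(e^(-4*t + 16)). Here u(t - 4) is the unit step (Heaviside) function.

F(s) = exp(-4*s)/(s + 4)

By the second shifting theorem, L{u(t - c)·g(t - c)} = e^(-cs)·G(s) with c = 4 and G(s) = L{g(t)}.
L{e^(-4t)} = 1/(s + 4).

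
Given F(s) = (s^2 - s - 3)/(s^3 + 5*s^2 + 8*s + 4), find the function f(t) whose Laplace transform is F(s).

f(t) = -3*t*exp(-2*t) - exp(-t) + 2*exp(-2*t)

Factor the denominator: s^3 + 5*s^2 + 8*s + 4 = (s + 1)*(s + 2)^2.
Partial fraction decomposition gives [2/(s + 2)] + [-3/(s + 2)^2] + [-1/(s + 1)].
Invert each term: 2/(s + 2) ↔ 2e^(-2t); -3/(s + 2)^2 ↔ -3t·e^(-2t); -1/(s + 1) ↔ -e^(-t).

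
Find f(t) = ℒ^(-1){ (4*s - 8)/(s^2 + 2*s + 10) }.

Complete the square in the denominator: s^2 + 2*s + 10 = (s + 1)^2 + 3^2.
Split the numerator to match: 4*s - 8 = 4·(s + 1) - 4·3.
Invert each term: 4·(s + 1)/((s + 1)^2 + 9) ↔ 4e^(-t)cos(3t); -4·3/((s + 1)^2 + 9) ↔ -4e^(-t)sin(3t).

f(t) = -4*exp(-t)*sin(3*t) + 4*exp(-t)*cos(3*t)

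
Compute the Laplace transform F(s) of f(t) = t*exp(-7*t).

L{e^(-7t)} = 1/(s + 7).
Then apply L{t·g(t)} = -d/ds[G(s)] with G(s) = 1/(s + 7):
differentiating 1 time and applying the sign gives (s + 7)^(-2).

F(s) = (s + 7)^(-2)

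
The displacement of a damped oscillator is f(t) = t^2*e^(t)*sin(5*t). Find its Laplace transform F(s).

L{sin(5t)} = 5/(s^2 + 25).
Multiplying by e^(t) shifts s → s - 1, so L{e^(t)*sin(5*t)} = 5/((s - 1)^2 + 25).
Then apply L{t^2·g(t)} = (-1)^2 d^2/ds^2[G(s)] with G(s) = 5/((s - 1)^2 + 25):
differentiating 2 times and applying the sign gives 10*(3*s^2 - 6*s - 22)/(s^2 - 2*s + 26)^3.

F(s) = 10*(3*s^2 - 6*s - 22)/(s^2 - 2*s + 26)^3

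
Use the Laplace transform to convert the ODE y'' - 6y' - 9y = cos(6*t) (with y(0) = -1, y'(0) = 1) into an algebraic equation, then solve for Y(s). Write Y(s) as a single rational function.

Y(s) = (-s^3 + 7*s^2 - 35*s + 252)/(s^4 - 6*s^3 + 27*s^2 - 216*s - 324)

Apply the Laplace transform to the equation.
Using L{y''} = s^2 Y - s·y(0) - y'(0) and L{y'} = sY - y(0), with y(0) = -1, y'(0) = 1, the left side becomes (s^2 - 6*s - 9)Y - (-s + 7).
The right side is L{cos(6*t)} = s/(s^2 + 36).
So (s^2 - 6*s - 9)Y = s/(s^2 + 36) + (-s + 7).
Divide through and combine into a single rational function.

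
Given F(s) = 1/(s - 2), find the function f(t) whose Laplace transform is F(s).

f(t) = exp(2*t)

Since L{e^(2t)} = 1/(s - 2), the inverse is e^(2*t).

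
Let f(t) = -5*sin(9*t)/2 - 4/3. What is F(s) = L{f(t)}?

The transform is linear, so treat each term independently.
(-5/2)·[L{sin(9t)} = 9/(s^2 + 81)]; L{-4/3} = (-4/3)/s.

F(s) = -45/(2*(s^2 + 81)) - 4/(3*s)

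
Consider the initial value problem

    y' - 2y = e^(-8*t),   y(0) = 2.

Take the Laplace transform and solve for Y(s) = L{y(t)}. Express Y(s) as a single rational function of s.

Y(s) = (2*s + 17)/(s^2 + 6*s - 16)

Transform both sides with L{·}.
With L{y'} = sY - y(0) = sY - 2: the LHS transforms to (s - 2)Y - (2).
The right side is L{e^(-8*t)} = 1/(s + 8).
So (s - 2)Y = 1/(s + 8) + (2).
Divide through and combine into a single rational function.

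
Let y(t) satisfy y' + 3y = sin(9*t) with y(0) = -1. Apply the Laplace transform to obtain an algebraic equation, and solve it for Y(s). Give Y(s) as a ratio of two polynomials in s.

Y(s) = (-s^2 - 72)/(s^3 + 3*s^2 + 81*s + 243)

Take the Laplace transform of both sides.
Using L{y'} = sY - y(0) = sY - (-1), the left side becomes (s + 3)Y - (-1).
The right side is L{sin(9*t)} = 9/(s^2 + 81).
So (s + 3)Y = 9/(s^2 + 81) + (-1).
Divide through and combine into a single rational function.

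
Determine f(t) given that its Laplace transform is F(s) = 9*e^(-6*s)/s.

The factor e^(-6s) signals a time shift by c = 6 (second shifting theorem).
L{9} = 9/s, so L^-1{9/s} = 9.
Hence the inverse is u(t - 6) times that function evaluated at t - 6.

f(t) = Heaviside(t - 6)*(9)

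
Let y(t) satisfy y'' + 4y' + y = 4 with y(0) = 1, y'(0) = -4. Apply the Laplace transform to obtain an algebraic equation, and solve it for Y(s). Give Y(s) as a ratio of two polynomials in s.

Laplace-transform each side.
Using L{y''} = s^2 Y - s·y(0) - y'(0) and L{y'} = sY - y(0), with y(0) = 1, y'(0) = -4, the left side becomes (s^2 + 4*s + 1)Y - (s).
The right side is L{4} = 4/s.
So (s^2 + 4*s + 1)Y = 4/s + (s).
Solve for Y(s) and write it as one ratio of polynomials.

Y(s) = (s^2 + 4)/(s^3 + 4*s^2 + s)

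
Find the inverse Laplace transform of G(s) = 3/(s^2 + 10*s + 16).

exp(-5*t)*sinh(3*t)

Rewrite the denominator: s^2 + 10*s + 16 = (s + 5)^2 - 9.
The form in (s + 5) signals a first-shifting-theorem factor e^(-5t).
Since L{sinh(3t)} = 3/(s^2 - 9), the inverse is exp(-5*t)*sinh(3*t).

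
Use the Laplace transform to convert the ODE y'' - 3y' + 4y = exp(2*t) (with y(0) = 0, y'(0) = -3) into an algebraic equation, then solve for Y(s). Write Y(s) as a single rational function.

Laplace-transform each side.
The derivative rules (L{y''} = s^2 Y - s·y(0) - y'(0) and L{y'} = sY - y(0), with y(0) = 0, y'(0) = -3) turn the left side into (s^2 - 3*s + 4)Y - (-3).
The right side is L{exp(2*t)} = 1/(s - 2).
So (s^2 - 3*s + 4)Y = 1/(s - 2) + (-3).
Isolate Y and clear denominators.

Y(s) = (-3*s + 7)/(s^3 - 5*s^2 + 10*s - 8)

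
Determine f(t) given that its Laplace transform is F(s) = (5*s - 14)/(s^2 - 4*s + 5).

Complete the square in the denominator: s^2 - 4*s + 5 = (s - 2)^2 + 1^2.
Split the numerator to match: 5*s - 14 = 5·(s - 2) - 4·1.
Invert each term: 5·(s - 2)/((s - 2)^2 + 1) ↔ 5e^(2t)cos(t); -4·1/((s - 2)^2 + 1) ↔ -4e^(2t)sin(t).

f(t) = -4*exp(2*t)*sin(t) + 5*exp(2*t)*cos(t)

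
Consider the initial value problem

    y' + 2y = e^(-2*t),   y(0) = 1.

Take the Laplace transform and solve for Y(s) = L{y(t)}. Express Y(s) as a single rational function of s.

Take the Laplace transform of both sides.
With L{y'} = sY - y(0) = sY - 1: the LHS transforms to (s + 2)Y - (1).
The right side is L{e^(-2*t)} = 1/(s + 2).
So (s + 2)Y = 1/(s + 2) + (1).
Solve for Y(s) and write it as one ratio of polynomials.

Y(s) = (s + 3)/(s^2 + 4*s + 4)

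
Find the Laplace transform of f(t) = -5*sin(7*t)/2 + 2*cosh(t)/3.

2*s/(3*(s^2 - 1)) - 35/(2*(s^2 + 49))

The transform is linear, so treat each term independently.
(2/3)·[L{cosh(t)} = s/(s^2 - 1)]; (-5/2)·[L{sin(7t)} = 7/(s^2 + 49)].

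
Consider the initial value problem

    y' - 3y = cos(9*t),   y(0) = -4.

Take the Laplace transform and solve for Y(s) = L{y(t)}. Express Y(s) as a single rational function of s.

Y(s) = (-4*s^2 + s - 324)/(s^3 - 3*s^2 + 81*s - 243)

Transform both sides with L{·}.
With L{y'} = sY - y(0) = sY - (-4): the LHS transforms to (s - 3)Y - (-4).
The right side is L{cos(9*t)} = s/(s^2 + 81).
So (s - 3)Y = s/(s^2 + 81) + (-4).
Divide through and combine into a single rational function.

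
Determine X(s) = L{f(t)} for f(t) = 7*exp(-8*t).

X(s) = 7/(s + 8)

L{7} = 7/s.
By the first shifting theorem, multiplying by e^(-8t) replaces s with s + 8.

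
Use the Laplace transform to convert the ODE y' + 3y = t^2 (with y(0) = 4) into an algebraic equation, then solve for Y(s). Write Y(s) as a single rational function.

Laplace-transform each side.
The derivative rules (L{y'} = sY - y(0) = sY - 4) turn the left side into (s + 3)Y - (4).
The right side is L{t^2} = 2/s^3.
So (s + 3)Y = 2/s^3 + (4).
Divide through and combine into a single rational function.

Y(s) = (4*s^3 + 2)/(s^4 + 3*s^3)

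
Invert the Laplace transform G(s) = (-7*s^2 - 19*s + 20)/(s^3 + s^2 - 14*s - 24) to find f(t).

f(t) = -4*exp(4*t) - 5*exp(-2*t) + 2*exp(-3*t)

Factor the denominator: s^3 + s^2 - 14*s - 24 = (s - 4)*(s + 2)*(s + 3).
Partial fraction decomposition gives [-4/(s - 4)] + [2/(s + 3)] + [-5/(s + 2)].
Invert each term: -4/(s - 4) ↔ -4e^(4t); 2/(s + 3) ↔ 2e^(-3t); -5/(s + 2) ↔ -5e^(-2t).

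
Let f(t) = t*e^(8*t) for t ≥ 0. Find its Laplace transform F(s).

L{e^(8t)} = 1/(s - 8).
Then apply L{t·g(t)} = -d/ds[G(s)] with G(s) = 1/(s - 8):
differentiating 1 time and applying the sign gives (s - 8)^(-2).

F(s) = (s - 8)^(-2)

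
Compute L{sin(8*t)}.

L{sin(8t)} = 8/(s^2 + 64).

8/(s^2 + 64)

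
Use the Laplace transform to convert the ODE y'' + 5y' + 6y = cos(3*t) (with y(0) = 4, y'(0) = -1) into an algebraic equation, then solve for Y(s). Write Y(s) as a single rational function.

Y(s) = (4*s^3 + 19*s^2 + 37*s + 171)/(s^4 + 5*s^3 + 15*s^2 + 45*s + 54)

Laplace-transform each side.
Using L{y''} = s^2 Y - s·y(0) - y'(0) and L{y'} = sY - y(0), with y(0) = 4, y'(0) = -1, the left side becomes (s^2 + 5*s + 6)Y - (4*s + 19).
The right side is L{cos(3*t)} = s/(s^2 + 9).
So (s^2 + 5*s + 6)Y = s/(s^2 + 9) + (4*s + 19).
Solve for Y(s) and write it as one ratio of polynomials.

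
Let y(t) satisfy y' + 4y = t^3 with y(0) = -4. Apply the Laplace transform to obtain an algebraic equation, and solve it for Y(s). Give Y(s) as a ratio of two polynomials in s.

Y(s) = (-4*s^4 + 6)/(s^5 + 4*s^4)

Take the Laplace transform of both sides.
Using L{y'} = sY - y(0) = sY - (-4), the left side becomes (s + 4)Y - (-4).
The right side is L{t^3} = 6/s^4.
So (s + 4)Y = 6/s^4 + (-4).
Divide through and combine into a single rational function.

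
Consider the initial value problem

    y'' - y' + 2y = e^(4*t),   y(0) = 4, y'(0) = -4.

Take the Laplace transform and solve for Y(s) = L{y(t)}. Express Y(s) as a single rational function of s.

Y(s) = (4*s^2 - 24*s + 33)/(s^3 - 5*s^2 + 6*s - 8)

Apply the Laplace transform to the equation.
The derivative rules (L{y''} = s^2 Y - s·y(0) - y'(0) and L{y'} = sY - y(0), with y(0) = 4, y'(0) = -4) turn the left side into (s^2 - s + 2)Y - (4*s - 8).
The right side is L{e^(4*t)} = 1/(s - 4).
So (s^2 - s + 2)Y = 1/(s - 4) + (4*s - 8).
Solve for Y(s) and write it as one ratio of polynomials.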